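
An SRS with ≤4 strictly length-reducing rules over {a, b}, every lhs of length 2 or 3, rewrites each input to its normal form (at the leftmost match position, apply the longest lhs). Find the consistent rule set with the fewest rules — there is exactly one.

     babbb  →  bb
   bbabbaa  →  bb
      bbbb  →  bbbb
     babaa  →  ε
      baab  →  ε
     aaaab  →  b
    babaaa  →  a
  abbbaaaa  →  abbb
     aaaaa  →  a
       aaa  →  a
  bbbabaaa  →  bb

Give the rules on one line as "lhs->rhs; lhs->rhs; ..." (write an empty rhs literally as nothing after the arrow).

aa->; ba->b; bab->

  | babbb => bb
  | bbabbaa => bbaa => bba => bb
  | bbbb
  | babaa => aa => ε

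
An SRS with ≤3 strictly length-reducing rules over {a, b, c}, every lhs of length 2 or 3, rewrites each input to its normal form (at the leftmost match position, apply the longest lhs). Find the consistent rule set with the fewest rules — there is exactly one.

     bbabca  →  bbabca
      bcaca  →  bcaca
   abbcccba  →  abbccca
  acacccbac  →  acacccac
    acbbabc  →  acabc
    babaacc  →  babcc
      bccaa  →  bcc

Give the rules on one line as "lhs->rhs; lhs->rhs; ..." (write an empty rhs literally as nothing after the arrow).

  | bbabca
  | bcaca
  | abbcccba => abbccca
  | acacccbac => acacccac

aa->; cb->c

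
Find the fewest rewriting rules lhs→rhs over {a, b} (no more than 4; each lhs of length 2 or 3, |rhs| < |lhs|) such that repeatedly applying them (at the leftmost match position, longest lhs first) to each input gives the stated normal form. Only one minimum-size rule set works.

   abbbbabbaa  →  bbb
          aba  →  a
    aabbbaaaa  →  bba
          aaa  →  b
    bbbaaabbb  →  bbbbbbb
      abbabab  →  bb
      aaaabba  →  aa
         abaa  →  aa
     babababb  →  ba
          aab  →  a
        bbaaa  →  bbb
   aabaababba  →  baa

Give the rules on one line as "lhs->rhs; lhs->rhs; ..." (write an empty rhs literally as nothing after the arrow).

  | abbbbabbaa => bbbabbaa => bbaabaa => bbaaa => bbb
  | aba => a
  | aabbbaaaa => abbaaaa => baaaa => bba
  | aaa => b

aaa->b; ab->; bab->aa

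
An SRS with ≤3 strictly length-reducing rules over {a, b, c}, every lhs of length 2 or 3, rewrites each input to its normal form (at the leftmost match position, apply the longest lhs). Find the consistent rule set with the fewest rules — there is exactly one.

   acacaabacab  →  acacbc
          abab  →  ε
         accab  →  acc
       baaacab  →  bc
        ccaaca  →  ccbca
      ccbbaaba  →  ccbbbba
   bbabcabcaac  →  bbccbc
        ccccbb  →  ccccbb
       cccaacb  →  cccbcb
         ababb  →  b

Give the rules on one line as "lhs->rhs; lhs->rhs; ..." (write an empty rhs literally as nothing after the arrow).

aa->b; ab->; bac->c

  | acacaabacab => acacbbacab => acacbcab => acacbc
  | abab => ab => ε
  | accab => acc
  | baaacab => bbacab => bcab => bc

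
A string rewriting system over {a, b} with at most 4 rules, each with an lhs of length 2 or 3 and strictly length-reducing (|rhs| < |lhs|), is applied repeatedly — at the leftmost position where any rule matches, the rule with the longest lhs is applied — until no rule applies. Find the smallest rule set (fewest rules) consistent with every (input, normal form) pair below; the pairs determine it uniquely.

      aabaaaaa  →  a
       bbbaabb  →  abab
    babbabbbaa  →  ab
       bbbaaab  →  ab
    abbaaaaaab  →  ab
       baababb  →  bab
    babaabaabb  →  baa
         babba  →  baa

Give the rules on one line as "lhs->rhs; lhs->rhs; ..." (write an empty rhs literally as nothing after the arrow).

aaa->bb; aab->a; bb->a; bba->a

  | aabaaaaa => aaaaaa => bbaaa => aaa => bb => a
  | bbbaabb => abaabb => abab
  | babbabbbaa => baabbbaa => babbaa => baaa => bbb => ab
  | bbbaaab => abaaab => abbbb => aabb => ab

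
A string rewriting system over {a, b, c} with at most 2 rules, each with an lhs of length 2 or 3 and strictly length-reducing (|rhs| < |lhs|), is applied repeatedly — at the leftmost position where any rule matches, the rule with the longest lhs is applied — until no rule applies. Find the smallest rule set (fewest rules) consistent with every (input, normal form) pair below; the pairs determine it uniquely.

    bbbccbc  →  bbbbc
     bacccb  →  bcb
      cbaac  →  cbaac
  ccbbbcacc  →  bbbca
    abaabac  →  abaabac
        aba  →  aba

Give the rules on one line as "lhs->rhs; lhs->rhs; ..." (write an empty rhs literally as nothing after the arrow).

acb->cb; cc->

  | bbbccbc => bbbbc
  | bacccb => bacb => bcb
  | cbaac
  | ccbbbcacc => bbbcacc => bbbca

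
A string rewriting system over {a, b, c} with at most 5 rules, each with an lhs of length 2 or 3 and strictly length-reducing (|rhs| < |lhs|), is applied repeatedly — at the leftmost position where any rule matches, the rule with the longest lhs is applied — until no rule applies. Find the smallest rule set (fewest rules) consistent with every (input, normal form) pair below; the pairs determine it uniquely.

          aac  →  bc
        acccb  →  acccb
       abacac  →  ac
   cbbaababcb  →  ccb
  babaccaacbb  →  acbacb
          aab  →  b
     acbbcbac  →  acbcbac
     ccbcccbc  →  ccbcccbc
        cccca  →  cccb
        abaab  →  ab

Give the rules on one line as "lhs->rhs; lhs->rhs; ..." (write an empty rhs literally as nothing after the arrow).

aa->b; bab->; bb->b; ca->b

  | aac => bc
  | acccb
  | abacac => ababc => ac
  | cbbaababcb => cbaababcb => cbbbabcb => cbbabcb => cbabcb => ccb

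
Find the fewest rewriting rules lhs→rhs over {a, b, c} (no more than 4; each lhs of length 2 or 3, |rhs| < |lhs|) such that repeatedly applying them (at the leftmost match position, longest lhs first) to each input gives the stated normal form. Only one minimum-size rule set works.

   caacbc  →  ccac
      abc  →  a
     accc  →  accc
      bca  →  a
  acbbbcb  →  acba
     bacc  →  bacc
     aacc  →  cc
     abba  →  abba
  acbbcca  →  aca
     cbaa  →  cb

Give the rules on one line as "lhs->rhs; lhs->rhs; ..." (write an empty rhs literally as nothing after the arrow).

  | caacbc => cbcbc => ccac
  | abc => a
  | accc
  | bca => a

aa->; bc->; bcb->ca; caa->cb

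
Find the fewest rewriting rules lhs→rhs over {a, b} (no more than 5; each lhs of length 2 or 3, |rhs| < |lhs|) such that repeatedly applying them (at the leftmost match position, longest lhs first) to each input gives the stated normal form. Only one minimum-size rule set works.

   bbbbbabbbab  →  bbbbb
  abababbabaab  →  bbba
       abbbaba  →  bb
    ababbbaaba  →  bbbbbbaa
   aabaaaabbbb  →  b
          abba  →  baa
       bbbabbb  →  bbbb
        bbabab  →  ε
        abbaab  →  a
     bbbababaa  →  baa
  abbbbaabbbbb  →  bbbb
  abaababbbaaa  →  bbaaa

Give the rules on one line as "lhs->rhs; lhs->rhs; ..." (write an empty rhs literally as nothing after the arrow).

aab->ba; aba->bb; abb->ba; bab->

  | bbbbbabbbab => bbbbbbab => bbbbb
  | abababbabaab => bbbabbabaab => bbbabaab => bbaab => bbba
  | abbbaba => bababa => aba => bb
  | ababbbaaba => bbbbbaaba => bbbbbbaa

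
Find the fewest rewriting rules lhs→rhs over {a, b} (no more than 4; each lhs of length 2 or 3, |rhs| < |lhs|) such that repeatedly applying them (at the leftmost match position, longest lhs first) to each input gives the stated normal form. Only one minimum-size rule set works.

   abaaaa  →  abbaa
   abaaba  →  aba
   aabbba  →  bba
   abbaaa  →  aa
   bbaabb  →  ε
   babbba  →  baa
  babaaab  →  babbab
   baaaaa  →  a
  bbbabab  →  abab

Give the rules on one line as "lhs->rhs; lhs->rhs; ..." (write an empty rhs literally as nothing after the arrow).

  | abaaaa => abbaa
  | abaaba => aba
  | aabbba => bba
  | abbaaa => abbba => aa

aaa->ba; aab->; bbb->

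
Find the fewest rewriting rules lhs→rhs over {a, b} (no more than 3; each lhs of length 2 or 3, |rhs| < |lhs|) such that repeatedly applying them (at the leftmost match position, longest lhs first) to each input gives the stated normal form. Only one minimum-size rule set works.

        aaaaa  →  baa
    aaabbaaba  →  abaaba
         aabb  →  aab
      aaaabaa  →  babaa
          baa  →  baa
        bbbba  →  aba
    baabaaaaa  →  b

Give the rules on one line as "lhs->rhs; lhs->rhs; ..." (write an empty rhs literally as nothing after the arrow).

  | aaaaa => bbaa => baa
  | aaabbaaba => bbbbaaba => abaaba
  | aabb => aab
  | aaaabaa => bbabaa => babaa

aaa->bb; bb->b; bbb->a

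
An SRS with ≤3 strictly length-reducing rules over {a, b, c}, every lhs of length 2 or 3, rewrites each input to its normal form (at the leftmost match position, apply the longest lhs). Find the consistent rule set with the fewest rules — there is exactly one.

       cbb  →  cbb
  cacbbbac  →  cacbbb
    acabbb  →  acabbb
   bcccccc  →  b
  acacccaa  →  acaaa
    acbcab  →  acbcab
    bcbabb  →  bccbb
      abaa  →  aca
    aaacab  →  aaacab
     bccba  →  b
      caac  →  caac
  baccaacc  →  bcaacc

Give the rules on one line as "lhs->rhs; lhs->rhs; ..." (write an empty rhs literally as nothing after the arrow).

ba->c; bac->b; ccc->

  | cbb
  | cacbbbac => cacbbb
  | acabbb
  | bcccccc => bccc => b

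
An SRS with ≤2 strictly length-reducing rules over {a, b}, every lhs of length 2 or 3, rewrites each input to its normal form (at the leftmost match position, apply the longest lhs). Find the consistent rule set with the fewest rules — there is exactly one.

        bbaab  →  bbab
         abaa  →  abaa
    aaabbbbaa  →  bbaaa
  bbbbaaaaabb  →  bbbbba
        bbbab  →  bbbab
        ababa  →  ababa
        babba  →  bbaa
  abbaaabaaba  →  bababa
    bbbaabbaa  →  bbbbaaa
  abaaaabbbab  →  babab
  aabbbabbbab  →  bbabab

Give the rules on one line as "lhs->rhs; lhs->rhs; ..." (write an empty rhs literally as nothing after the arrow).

aab->ab; abb->ba

  | bbaab => bbab
  | abaa
  | aaabbbbaa => aabbbbaa => abbbbaa => babbaa => bbaaa
  | bbbbaaaaabb => bbbbaaaabb => bbbbaaabb => bbbbaabb => bbbbabb => bbbbba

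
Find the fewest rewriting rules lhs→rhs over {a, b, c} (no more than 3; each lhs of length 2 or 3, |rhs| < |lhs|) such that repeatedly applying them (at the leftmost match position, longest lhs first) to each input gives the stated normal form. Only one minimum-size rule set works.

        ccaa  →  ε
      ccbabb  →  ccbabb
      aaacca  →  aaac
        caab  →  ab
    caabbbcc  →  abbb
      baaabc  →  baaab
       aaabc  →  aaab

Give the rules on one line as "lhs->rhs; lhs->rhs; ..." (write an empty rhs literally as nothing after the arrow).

  | ccaa => ca => ε
  | ccbabb
  | aaacca => aaac
  | caab => ab

bc->b; ca->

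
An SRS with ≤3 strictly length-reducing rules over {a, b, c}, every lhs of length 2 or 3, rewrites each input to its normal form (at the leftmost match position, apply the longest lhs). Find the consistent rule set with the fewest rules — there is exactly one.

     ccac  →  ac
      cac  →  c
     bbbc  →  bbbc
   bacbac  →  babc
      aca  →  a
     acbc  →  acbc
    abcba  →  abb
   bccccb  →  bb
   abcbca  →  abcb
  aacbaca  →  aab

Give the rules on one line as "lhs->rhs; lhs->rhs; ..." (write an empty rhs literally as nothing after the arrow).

ca->; cba->b; cc->

  | ccac => ac
  | cac => c
  | bbbc
  | bacbac => babc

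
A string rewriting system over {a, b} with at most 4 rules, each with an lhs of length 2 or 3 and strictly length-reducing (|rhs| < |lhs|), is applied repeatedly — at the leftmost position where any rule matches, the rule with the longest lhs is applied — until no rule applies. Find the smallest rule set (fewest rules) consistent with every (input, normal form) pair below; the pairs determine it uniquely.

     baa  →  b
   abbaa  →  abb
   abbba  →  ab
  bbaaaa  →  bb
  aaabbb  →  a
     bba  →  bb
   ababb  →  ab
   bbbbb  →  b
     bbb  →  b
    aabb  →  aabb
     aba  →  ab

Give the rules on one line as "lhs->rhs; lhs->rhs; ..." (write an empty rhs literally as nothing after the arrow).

  | baa => ba => b
  | abbaa => abba => abb
  | abbba => abaa => aba => ab
  | bbaaaa => bbaaa => bbaa => bba => bb

aaa->ab; ba->b; bab->; bbb->ba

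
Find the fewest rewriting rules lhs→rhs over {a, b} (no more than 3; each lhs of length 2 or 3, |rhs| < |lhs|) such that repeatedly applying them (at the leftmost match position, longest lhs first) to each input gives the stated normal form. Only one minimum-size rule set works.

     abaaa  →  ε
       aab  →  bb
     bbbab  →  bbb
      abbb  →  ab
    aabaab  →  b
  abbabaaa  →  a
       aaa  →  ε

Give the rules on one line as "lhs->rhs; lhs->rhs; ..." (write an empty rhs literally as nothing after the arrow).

  | abaaa => aaa => ba => ε
  | aab => bb
  | bbbab => bbb
  | abbb => ab

aa->b; abb->a; ba->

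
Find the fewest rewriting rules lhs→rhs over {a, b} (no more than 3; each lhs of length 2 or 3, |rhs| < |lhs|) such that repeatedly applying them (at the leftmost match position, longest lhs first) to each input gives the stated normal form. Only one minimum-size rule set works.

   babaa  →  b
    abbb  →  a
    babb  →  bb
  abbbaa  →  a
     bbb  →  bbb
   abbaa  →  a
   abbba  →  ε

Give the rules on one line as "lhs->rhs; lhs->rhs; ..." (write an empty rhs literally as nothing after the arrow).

aa->; ab->a; bab->b

  | babaa => baa => b
  | abbb => abb => ab => a
  | babb => bb
  | abbbaa => abbaa => abaa => aaa => a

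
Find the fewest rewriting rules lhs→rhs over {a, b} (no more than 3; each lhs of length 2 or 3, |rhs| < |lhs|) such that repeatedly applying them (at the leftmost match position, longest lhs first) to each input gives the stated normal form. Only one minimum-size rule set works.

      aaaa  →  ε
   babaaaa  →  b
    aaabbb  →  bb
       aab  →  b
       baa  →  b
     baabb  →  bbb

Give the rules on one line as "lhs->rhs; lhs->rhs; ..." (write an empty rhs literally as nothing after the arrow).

aa->; ab->

  | aaaa => aa => ε
  | babaaaa => baaaa => baa => b
  | aaabbb => abbb => bb
  | aab => b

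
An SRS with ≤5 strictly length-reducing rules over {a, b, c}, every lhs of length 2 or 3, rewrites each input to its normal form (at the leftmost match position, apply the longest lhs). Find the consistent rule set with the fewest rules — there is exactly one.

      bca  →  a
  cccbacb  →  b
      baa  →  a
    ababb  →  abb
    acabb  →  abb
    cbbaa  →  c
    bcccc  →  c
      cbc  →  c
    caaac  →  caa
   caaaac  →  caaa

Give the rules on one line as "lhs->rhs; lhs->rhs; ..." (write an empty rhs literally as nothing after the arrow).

ac->; ba->; bc->; cc->

  | bca => a
  | cccbacb => cbacb => ccb => b
  | baa => a
  | ababb => abb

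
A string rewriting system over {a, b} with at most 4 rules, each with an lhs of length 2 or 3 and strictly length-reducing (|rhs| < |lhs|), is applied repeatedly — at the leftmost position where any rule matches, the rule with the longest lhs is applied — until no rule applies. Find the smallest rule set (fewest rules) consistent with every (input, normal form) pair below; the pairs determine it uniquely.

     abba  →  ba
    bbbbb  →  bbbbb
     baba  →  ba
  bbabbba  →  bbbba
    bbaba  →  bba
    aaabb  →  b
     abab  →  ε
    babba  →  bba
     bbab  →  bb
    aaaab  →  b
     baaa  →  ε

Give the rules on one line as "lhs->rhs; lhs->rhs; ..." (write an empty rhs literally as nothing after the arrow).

  | abba => ba
  | bbbbb
  | baba => ba
  | bbabbba => bbbba

aa->; ab->; baa->a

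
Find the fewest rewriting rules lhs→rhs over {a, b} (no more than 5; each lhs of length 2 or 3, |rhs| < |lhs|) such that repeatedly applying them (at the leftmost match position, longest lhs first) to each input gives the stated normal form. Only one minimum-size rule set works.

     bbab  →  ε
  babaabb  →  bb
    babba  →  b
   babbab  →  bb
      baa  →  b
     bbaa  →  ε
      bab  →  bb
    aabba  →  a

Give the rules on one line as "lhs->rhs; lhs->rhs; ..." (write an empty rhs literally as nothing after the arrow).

aa->; ab->; ba->b; bba->a

  | bbab => ab => ε
  | babaabb => bbaabb => aabb => bb
  | babba => bbba => ba => b
  | babbab => bbbab => bab => bb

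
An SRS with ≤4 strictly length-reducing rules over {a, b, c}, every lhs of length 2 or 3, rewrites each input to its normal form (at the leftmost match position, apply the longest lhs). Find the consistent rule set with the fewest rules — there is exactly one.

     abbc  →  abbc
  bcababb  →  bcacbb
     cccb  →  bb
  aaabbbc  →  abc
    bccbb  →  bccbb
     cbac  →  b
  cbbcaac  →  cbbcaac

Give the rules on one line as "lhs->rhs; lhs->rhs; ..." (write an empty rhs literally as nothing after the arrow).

aab->a; ba->c; ccc->b

  | abbc
  | bcababb => bcacbb
  | cccb => bb
  | aaabbbc => aabbc => abc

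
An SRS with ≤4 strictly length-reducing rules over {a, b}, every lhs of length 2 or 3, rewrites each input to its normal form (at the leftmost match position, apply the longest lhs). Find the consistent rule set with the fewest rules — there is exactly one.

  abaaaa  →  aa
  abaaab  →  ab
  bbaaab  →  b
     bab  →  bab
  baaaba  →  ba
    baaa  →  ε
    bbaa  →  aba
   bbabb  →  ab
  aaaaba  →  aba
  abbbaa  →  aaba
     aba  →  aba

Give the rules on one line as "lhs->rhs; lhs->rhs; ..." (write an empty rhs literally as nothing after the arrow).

aaa->; baa->aa; bb->b; bba->ab

  | abaaaa => aaaaa => aa
  | abaaab => aaaab => ab
  | bbaaab => abaab => aaab => b
  | bab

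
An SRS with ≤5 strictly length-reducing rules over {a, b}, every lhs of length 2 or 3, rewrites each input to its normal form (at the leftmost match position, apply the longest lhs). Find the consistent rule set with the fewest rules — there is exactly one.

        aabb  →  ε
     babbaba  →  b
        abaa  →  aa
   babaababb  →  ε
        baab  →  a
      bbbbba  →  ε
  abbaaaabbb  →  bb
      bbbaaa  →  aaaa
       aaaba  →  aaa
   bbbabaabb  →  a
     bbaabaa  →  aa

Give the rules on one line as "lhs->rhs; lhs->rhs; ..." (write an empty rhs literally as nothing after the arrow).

  | aabb => ab => ε
  | babbaba => bbaba => bba => b
  | abaa => aa
  | babaababb => baababb => bbbabb => aabb => ab => ε

ab->; ba->; baa->bb; bbb->a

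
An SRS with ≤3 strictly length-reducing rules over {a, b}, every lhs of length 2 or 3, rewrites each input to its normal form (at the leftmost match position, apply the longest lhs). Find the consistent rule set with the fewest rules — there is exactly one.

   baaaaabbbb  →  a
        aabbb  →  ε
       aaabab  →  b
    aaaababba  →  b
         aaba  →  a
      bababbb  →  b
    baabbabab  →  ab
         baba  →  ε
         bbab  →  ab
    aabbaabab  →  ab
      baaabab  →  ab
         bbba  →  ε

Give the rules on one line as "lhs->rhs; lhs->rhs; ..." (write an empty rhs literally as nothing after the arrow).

  | baaaaabbbb => aaaabbbb => baabbbb => abbbb => abb => a
  | aabbb => bbbb => bb => ε
  | aaabab => babab => bab => b
  | aaaababba => baababba => ababba => abba => aa => b

aa->b; ba->; bb->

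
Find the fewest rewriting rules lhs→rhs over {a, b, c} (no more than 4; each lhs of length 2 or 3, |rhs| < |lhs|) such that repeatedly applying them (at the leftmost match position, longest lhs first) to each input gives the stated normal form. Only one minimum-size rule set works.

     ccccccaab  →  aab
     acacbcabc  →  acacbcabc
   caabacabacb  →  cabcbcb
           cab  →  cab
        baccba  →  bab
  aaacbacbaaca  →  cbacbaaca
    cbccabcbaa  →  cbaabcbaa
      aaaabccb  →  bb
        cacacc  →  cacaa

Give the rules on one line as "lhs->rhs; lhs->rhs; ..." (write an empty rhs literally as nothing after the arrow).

aaa->; aba->b; cc->a

  | ccccccaab => accccaab => aaccaab => aaaaab => aab
  | acacbcabc
  | caabacabacb => cabcabacb => cabcbcb
  | cab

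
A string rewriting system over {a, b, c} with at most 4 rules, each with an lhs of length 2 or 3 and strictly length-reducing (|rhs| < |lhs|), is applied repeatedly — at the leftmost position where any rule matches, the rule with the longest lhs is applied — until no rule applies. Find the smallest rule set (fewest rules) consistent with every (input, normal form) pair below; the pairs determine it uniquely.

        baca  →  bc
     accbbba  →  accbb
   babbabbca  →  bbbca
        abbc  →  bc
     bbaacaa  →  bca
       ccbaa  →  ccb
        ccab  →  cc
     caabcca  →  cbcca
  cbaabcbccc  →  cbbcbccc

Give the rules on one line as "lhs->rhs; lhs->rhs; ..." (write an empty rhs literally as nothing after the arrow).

  | baca => bc
  | accbbba => accbb
  | babbabbca => bbabbca => bbbca
  | abbc => bc

aa->; ab->; aca->c; bba->b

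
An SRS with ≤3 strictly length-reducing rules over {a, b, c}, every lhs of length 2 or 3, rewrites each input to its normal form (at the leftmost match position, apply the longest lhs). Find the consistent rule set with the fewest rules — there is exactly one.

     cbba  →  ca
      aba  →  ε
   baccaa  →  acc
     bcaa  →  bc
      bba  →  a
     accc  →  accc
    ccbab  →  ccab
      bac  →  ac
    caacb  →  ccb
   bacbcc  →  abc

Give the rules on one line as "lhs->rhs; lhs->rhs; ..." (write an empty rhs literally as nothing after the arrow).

aa->; ba->a; cbc->b

  | cbba => cba => ca
  | aba => aa => ε
  | baccaa => accaa => acc
  | bcaa => bc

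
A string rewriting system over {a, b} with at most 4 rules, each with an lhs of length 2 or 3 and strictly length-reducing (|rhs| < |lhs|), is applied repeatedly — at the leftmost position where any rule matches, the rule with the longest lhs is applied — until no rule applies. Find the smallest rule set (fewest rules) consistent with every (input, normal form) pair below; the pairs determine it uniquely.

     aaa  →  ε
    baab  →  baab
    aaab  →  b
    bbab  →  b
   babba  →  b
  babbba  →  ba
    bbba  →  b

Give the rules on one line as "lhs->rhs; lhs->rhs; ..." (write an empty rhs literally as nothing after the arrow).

  | aaa => ε
  | baab
  | aaab => b
  | bbab => b

aaa->; aba->; abb->aa; bba->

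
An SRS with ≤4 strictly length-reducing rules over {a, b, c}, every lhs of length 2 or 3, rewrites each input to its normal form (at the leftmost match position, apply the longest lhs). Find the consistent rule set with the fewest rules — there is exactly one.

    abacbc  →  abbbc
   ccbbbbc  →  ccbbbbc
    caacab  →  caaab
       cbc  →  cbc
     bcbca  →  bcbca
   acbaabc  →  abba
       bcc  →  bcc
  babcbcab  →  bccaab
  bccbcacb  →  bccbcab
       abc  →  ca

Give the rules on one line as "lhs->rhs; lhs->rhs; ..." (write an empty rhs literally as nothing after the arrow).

  | abacbc => abbbc
  | ccbbbbc
  | caacab => caaab
  | cbc

abc->ca; ac->a; bac->bb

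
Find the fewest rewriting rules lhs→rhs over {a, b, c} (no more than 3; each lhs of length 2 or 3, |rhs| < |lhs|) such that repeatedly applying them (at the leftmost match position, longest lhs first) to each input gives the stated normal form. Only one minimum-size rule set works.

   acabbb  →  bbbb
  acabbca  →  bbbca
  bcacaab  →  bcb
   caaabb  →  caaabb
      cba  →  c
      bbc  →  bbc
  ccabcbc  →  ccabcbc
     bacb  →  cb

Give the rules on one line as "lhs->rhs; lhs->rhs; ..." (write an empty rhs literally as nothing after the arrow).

aca->b; ba->

  | acabbb => bbbb
  | acabbca => bbbca
  | bcacaab => bcbab => bcb
  | caaabb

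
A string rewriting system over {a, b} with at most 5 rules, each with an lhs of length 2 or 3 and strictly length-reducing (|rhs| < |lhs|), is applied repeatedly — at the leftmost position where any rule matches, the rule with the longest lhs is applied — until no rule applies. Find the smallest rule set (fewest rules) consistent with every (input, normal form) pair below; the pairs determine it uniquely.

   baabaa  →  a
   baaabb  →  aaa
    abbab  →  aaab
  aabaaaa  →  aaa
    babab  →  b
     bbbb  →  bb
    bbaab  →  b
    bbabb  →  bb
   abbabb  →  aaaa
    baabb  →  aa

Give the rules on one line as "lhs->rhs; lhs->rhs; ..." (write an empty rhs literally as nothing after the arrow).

aba->ba; abb->aa; ba->; bbb->bb

  | baabaa => abaa => baa => a
  | baaabb => aabb => aaa
  | abbab => aaab
  | aabaaaa => abaaaa => baaaa => aaa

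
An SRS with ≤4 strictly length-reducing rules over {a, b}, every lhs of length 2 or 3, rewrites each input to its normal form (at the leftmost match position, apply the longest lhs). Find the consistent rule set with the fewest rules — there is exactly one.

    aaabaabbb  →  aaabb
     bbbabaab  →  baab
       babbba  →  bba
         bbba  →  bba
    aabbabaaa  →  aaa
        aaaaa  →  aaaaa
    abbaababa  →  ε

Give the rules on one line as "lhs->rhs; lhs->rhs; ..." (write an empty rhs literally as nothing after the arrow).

aba->; bab->; bbb->bb

  | aaabaabbb => aaabbb => aaabb
  | bbbabaab => bbabaab => baab
  | babbba => bba
  | bbba => bba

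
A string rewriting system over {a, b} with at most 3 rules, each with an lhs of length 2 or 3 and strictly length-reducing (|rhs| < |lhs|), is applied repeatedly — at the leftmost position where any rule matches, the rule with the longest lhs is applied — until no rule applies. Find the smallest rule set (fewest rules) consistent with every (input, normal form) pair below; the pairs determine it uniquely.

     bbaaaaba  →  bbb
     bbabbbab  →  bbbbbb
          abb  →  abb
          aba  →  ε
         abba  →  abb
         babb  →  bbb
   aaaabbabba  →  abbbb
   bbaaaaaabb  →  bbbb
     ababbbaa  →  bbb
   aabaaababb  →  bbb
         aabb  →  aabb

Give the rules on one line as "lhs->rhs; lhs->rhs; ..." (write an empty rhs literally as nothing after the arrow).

aaa->; aba->; ba->b

  | bbaaaaba => bbaaaba => bbaaba => bbaba => bbba => bbb
  | bbabbbab => bbbbbab => bbbbbb
  | abb
  | aba => ε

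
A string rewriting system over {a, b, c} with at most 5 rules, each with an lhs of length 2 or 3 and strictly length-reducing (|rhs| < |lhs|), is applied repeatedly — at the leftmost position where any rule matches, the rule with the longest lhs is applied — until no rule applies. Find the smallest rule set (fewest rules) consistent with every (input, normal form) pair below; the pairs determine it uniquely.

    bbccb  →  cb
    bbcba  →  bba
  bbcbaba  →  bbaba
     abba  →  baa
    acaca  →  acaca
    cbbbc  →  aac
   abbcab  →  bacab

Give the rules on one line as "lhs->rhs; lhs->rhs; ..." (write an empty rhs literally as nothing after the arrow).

abb->ba; bbc->b; bc->c; cbb->aa

  | bbccb => bcb => cb
  | bbcba => bba
  | bbcbaba => bbaba
  | abba => baa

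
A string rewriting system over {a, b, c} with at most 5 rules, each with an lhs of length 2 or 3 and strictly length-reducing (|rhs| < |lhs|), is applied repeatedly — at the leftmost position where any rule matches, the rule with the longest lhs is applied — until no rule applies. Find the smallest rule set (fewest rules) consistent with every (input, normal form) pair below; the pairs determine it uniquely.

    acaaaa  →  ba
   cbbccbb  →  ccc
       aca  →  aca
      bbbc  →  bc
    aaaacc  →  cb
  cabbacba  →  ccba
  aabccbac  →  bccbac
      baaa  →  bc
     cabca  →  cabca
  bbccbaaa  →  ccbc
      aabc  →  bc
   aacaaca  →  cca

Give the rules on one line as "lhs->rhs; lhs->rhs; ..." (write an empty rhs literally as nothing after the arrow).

  | acaaaa => acca => ba
  | cbbccbb => cccbb => ccc
  | aca
  | bbbc => bc

aa->; aaa->c; acc->b; bb->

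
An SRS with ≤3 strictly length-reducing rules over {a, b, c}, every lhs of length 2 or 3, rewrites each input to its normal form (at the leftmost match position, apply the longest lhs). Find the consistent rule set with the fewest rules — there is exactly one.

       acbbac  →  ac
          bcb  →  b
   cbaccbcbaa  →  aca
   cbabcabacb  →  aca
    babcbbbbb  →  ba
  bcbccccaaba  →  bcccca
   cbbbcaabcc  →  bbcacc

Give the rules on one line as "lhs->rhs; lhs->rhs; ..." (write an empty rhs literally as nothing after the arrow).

  | acbbac => abac => aac => ac
  | bcb => b
  | cbaccbcbaa => accbcbaa => accbaa => acaa => aca
  | cbabcabacb => abcabacb => acabacb => acaacb => acacb => aca

aa->a; ab->a; cb->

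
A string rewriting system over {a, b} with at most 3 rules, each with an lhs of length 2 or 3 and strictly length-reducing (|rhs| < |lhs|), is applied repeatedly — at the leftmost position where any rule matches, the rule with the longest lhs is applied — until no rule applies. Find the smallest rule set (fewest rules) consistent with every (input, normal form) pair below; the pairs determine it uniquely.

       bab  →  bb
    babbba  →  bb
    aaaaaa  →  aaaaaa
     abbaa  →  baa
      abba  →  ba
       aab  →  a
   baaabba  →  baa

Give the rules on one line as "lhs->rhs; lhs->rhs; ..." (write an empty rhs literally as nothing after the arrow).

  | bab => bb
  | babbba => bbbba => bb
  | aaaaaa
  | abbaa => baa

ab->; bab->bb; bba->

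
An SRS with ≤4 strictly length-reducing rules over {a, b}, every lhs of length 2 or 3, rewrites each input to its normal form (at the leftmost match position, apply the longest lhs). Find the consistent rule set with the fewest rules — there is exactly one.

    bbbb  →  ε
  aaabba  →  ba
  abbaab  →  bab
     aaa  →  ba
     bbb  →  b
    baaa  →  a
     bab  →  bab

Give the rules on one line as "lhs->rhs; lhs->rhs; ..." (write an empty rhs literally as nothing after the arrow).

  | bbbb => bb => ε
  | aaabba => babba => baa => ba
  | abbaab => aaab => bab
  | aaa => ba

aa->a; aaa->ba; bb->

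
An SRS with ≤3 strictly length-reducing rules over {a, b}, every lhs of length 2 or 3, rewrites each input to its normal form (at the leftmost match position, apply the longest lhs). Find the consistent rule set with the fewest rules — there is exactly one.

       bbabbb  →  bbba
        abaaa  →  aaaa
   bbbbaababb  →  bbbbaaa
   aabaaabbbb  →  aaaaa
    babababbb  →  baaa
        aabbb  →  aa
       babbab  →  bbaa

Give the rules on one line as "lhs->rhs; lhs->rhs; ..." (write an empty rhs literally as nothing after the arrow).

ab->a; abb->ba

  | bbabbb => bbbab => bbba
  | abaaa => aaaa
  | bbbbaababb => bbbbaaabb => bbbbaaba => bbbbaaa
  | aabaaabbbb => aaaaabbbb => aaaababb => aaaaabb => aaaaba => aaaaa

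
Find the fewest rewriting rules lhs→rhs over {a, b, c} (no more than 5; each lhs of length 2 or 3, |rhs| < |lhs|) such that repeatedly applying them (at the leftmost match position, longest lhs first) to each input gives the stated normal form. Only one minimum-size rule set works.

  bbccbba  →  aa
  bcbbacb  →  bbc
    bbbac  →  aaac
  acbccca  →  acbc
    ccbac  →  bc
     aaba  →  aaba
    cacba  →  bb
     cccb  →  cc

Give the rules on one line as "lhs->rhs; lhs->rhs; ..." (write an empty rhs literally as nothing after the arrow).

bbb->aa; bcb->bc; ca->b; ccb->c

  | bbccbba => bbcba => bbca => bbb => aa
  | bcbbacb => bcbacb => bcacb => bbcb => bbc
  | bbbac => aaac
  | acbccca => acbccb => acbc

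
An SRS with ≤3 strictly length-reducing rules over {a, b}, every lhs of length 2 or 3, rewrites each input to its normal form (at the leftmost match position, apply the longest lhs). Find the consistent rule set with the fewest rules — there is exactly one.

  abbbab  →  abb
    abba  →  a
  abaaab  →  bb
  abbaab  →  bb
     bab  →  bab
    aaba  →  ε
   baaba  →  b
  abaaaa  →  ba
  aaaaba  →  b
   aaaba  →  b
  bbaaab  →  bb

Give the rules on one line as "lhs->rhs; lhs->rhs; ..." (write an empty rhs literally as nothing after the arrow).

  | abbbab => abb
  | abba => a
  | abaaab => aab => bb
  | abbaab => aab => bb

aa->b; aba->; bba->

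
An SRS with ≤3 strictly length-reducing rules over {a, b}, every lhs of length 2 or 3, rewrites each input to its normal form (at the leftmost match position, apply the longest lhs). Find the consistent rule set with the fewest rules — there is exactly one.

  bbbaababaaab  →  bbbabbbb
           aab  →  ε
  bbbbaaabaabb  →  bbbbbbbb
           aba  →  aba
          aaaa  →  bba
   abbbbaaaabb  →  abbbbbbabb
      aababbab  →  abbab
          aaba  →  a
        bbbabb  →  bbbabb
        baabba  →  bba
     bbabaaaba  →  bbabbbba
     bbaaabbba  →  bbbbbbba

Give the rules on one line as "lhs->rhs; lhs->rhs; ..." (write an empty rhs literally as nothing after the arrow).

aaa->bb; aab->

  | bbbaababaaab => bbbabaaab => bbbabbbb
  | aab => ε
  | bbbbaaabaabb => bbbbbbbaabb => bbbbbbbb
  | aba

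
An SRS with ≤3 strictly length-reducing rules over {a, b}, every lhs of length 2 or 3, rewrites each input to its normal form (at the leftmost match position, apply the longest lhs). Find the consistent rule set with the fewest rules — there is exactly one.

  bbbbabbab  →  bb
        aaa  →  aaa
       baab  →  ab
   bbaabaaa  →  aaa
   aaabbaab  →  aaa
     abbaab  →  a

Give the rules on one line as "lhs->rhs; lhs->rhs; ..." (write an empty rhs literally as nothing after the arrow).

ba->; bab->ba

  | bbbbabbab => bbbbabab => bbbbaab => bbbab => bbba => bb
  | aaa
  | baab => ab
  | bbaabaaa => babaaa => baaaa => aaa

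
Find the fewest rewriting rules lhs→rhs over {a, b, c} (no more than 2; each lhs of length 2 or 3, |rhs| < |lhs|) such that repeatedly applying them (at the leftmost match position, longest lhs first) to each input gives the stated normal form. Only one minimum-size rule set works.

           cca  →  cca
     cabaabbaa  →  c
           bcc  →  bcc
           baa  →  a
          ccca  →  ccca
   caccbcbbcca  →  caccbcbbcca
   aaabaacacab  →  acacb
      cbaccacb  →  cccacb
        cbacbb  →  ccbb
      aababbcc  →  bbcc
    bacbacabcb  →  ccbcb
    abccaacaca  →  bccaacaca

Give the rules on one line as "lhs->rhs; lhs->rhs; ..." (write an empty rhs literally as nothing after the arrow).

  | cca
  | cabaabbaa => cbaabbaa => cabbaa => cbbaa => cba => c
  | bcc
  | baa => a

ab->b; ba->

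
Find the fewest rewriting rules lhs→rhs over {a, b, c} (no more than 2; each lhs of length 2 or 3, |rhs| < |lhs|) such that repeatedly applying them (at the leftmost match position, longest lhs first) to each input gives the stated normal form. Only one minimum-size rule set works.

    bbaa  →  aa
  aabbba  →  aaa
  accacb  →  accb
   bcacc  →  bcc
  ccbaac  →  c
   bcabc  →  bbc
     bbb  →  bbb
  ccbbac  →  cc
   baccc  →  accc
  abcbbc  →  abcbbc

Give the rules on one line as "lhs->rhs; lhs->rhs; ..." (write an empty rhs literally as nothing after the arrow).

  | bbaa => baa => aa
  | aabbba => aabba => aaba => aaa
  | accacb => accb
  | bcacc => bcc

ba->a; ca->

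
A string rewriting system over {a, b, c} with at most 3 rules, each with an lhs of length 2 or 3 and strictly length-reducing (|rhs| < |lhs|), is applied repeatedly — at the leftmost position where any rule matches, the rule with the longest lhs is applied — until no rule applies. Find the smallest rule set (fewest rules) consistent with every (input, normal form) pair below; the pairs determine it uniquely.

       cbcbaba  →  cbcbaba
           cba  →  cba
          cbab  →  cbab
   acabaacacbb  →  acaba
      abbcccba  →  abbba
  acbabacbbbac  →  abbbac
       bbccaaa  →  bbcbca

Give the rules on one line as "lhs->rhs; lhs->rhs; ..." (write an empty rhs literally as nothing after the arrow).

  | cbcbaba
  | cba
  | cbab
  | acabaacacbb => acabaacb => acaba

acb->; caa->bc; ccc->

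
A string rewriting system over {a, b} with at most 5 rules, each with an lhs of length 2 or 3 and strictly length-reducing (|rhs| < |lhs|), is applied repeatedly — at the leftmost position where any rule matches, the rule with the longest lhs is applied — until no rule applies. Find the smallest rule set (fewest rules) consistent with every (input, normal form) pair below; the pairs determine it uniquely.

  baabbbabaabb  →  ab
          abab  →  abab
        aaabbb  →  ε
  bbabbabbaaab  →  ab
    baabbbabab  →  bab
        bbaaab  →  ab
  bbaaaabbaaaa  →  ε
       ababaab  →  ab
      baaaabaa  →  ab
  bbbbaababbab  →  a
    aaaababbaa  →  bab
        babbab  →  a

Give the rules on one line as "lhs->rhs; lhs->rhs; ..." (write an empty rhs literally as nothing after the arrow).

  | baabbbabaabb => bbbbabaabb => abbabaabb => abbbaabb => aabaabb => baabb => bbb => ab
  | abab
  | aaabbb => bbbb => abb => aa => ε
  | bbabbabbaaab => bbbbabbaaab => abbabbaaab => abbbbaaab => aabbaaab => bbaaab => bbaab => bbab => bbb => ab

aa->; aaa->b; bb->a; bba->bb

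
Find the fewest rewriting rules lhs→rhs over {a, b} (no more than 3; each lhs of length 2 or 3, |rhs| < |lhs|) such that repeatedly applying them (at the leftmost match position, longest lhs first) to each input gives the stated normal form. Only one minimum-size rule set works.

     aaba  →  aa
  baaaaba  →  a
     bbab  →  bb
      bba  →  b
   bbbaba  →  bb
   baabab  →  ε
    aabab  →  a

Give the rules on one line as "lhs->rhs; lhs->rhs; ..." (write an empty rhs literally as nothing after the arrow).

  | aaba => aa
  | baaaaba => aaaba => aba => a
  | bbab => bb
  | bba => b

aaa->a; ab->; ba->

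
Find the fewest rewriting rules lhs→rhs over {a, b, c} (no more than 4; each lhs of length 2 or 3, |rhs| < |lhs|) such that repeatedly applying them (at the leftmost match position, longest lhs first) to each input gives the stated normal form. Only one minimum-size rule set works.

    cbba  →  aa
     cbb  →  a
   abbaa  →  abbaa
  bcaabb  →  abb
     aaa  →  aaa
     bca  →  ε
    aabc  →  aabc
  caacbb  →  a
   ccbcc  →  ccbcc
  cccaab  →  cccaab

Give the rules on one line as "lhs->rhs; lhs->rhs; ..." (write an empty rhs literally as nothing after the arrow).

  | cbba => aa
  | cbb => a
  | abbaa
  | bcaabb => abb

aac->; bca->; cbb->a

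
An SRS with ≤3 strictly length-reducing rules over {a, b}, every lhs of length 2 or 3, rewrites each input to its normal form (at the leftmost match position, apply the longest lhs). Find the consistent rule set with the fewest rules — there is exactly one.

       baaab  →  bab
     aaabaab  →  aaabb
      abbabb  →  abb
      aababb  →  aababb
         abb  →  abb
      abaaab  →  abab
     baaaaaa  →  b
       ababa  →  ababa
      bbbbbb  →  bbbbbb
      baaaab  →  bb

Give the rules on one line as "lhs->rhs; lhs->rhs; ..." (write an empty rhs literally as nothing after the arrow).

baa->b; bba->

  | baaab => bab
  | aaabaab => aaabb
  | abbabb => abb
  | aababb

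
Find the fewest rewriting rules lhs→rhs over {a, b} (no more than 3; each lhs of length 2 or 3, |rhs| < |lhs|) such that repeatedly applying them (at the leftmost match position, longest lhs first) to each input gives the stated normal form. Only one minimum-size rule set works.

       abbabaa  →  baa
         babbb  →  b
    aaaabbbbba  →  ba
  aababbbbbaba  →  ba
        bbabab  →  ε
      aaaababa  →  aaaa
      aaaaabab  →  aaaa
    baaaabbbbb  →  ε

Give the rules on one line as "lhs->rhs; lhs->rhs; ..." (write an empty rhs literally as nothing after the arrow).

ab->; bb->

  | abbabaa => babaa => baa
  | babbb => bbb => b
  | aaaabbbbba => aaabbbba => aabbba => abba => ba
  | aababbbbbaba => aabbbbbaba => abbbbaba => bbbaba => baba => ba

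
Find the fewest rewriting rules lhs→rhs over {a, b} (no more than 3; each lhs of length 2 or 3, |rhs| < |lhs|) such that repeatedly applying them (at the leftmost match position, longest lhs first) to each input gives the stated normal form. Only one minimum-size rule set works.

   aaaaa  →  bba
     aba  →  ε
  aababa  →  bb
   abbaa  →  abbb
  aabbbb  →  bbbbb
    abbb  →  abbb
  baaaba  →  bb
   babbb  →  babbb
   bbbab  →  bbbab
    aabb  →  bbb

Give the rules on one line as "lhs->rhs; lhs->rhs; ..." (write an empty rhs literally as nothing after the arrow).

  | aaaaa => baaa => bba
  | aba => ε
  | aababa => bbaba => bb
  | abbaa => abbb

aa->b; aba->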